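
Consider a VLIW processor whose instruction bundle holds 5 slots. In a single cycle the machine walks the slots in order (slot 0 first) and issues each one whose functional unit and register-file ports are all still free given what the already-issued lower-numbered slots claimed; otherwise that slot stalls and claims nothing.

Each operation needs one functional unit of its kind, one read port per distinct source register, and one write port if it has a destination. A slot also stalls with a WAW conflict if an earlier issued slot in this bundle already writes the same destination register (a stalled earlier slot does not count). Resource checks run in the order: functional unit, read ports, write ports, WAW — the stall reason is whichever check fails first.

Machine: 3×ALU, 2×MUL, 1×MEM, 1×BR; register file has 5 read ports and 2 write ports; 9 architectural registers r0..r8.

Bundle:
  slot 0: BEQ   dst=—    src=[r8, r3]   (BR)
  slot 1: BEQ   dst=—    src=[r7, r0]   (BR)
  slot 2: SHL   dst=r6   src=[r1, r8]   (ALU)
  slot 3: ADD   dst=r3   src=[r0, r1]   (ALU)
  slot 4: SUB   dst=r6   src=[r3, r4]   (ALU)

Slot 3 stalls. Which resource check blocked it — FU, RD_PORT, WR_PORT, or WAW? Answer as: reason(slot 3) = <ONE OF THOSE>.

reason(slot 3) = RD_PORT

(0) want 1×BR +2rd +0wr — yes → AL3|MU2|ME1|BR0|rd3|wr2
(1) want 1×BR +2rd +0wr — FU → AL3|MU2|ME1|BR0|rd3|wr2
(2) want 1×ALU +2rd +1wr — yes → AL2|MU2|ME1|BR0|rd1|wr1
(3) want 1×ALU +2rd +1wr — RD_PORT → AL2|MU2|ME1|BR0|rd1|wr1
(4) want 1×ALU +2rd +1wr — RD_PORT → AL2|MU2|ME1|BR0|rd1|wr1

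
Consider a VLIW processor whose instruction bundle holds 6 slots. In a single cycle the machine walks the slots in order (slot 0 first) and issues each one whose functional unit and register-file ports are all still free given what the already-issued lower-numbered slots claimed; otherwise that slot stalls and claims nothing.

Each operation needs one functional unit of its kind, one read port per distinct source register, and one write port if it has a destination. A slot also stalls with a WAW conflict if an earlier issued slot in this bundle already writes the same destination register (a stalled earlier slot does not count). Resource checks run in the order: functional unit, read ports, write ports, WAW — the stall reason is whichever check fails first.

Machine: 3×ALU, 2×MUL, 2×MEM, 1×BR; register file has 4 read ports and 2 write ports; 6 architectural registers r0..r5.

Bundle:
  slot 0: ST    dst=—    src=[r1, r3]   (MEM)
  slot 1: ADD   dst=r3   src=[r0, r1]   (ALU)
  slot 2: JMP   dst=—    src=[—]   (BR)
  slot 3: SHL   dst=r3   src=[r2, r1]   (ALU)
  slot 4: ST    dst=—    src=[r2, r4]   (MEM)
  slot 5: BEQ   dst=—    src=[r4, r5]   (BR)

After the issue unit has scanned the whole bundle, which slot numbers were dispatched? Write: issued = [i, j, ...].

[0] MEM needs rd=2 wr=0: ok; after: ALU=3 MUL=2 MEM=1 BR=1, R=2, W=2
[1] ALU needs rd=2 wr=1: ok; after: ALU=2 MUL=2 MEM=1 BR=1, R=0, W=1
[2] BR needs rd=0 wr=0: ok; after: ALU=2 MUL=2 MEM=1 BR=0, R=0, W=1
[3] ALU needs rd=2 wr=1: RD_PORT; after: ALU=2 MUL=2 MEM=1 BR=0, R=0, W=1
[4] MEM needs rd=2 wr=0: RD_PORT; after: ALU=2 MUL=2 MEM=1 BR=0, R=0, W=1
[5] BR needs rd=2 wr=0: FU; after: ALU=2 MUL=2 MEM=1 BR=0, R=0, W=1

issued = [0, 1, 2]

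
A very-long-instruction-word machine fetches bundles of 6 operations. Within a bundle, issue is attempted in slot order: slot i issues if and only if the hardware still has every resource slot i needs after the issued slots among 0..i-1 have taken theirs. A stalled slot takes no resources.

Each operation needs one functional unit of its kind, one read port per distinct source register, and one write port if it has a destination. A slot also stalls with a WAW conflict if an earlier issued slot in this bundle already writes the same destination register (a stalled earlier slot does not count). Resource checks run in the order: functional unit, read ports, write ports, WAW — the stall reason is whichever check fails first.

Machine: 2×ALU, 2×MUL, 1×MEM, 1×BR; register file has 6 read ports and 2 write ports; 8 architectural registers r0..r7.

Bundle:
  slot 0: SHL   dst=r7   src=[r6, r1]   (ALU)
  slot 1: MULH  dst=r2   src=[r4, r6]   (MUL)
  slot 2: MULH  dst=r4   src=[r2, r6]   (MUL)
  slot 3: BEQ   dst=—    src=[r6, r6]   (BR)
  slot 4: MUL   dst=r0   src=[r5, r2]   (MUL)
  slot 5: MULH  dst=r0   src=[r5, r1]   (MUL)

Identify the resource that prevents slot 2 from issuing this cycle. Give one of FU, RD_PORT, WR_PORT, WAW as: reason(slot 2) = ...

reason(slot 2) = WR_PORT

slot 0 (ALU): ISSUE — free A1,Mu2,Ld1,B1 rp4 wp1
slot 1 (MUL): ISSUE — free A1,Mu1,Ld1,B1 rp2 wp0
slot 2 (MUL): stall WR_PORT — free A1,Mu1,Ld1,B1 rp2 wp0
slot 3 (BR): ISSUE — free A1,Mu1,Ld1,B0 rp1 wp0
slot 4 (MUL): stall RD_PORT — free A1,Mu1,Ld1,B0 rp1 wp0
slot 5 (MUL): stall RD_PORT — free A1,Mu1,Ld1,B0 rp1 wp0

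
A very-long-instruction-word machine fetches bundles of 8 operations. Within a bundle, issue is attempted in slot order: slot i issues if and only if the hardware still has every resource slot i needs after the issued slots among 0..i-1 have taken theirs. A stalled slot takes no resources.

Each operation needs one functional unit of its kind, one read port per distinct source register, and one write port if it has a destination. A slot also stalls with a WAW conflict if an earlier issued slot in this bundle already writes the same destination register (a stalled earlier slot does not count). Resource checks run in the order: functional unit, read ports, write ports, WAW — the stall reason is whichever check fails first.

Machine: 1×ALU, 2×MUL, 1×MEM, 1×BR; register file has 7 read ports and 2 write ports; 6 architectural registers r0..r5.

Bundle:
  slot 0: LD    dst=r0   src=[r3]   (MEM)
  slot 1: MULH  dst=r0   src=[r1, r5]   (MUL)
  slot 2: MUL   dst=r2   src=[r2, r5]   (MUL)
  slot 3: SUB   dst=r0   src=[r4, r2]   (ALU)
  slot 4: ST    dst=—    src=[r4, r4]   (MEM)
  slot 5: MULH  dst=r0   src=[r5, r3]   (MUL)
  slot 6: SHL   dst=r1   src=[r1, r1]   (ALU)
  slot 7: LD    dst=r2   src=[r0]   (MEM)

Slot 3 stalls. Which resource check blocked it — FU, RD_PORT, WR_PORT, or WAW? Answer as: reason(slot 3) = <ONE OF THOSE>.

reason(slot 3) = WR_PORT

[0] MEM needs rd=1 wr=1: ok; after: ALU=1 MUL=2 MEM=0 BR=1, R=6, W=1
[1] MUL needs rd=2 wr=1: WAW; after: ALU=1 MUL=2 MEM=0 BR=1, R=6, W=1
[2] MUL needs rd=2 wr=1: ok; after: ALU=1 MUL=1 MEM=0 BR=1, R=4, W=0
[3] ALU needs rd=2 wr=1: WR_PORT; after: ALU=1 MUL=1 MEM=0 BR=1, R=4, W=0
[4] MEM needs rd=1 wr=0: FU; after: ALU=1 MUL=1 MEM=0 BR=1, R=4, W=0
[5] MUL needs rd=2 wr=1: WR_PORT; after: ALU=1 MUL=1 MEM=0 BR=1, R=4, W=0
[6] ALU needs rd=1 wr=1: WR_PORT; after: ALU=1 MUL=1 MEM=0 BR=1, R=4, W=0
[7] MEM needs rd=1 wr=1: FU; after: ALU=1 MUL=1 MEM=0 BR=1, R=4, W=0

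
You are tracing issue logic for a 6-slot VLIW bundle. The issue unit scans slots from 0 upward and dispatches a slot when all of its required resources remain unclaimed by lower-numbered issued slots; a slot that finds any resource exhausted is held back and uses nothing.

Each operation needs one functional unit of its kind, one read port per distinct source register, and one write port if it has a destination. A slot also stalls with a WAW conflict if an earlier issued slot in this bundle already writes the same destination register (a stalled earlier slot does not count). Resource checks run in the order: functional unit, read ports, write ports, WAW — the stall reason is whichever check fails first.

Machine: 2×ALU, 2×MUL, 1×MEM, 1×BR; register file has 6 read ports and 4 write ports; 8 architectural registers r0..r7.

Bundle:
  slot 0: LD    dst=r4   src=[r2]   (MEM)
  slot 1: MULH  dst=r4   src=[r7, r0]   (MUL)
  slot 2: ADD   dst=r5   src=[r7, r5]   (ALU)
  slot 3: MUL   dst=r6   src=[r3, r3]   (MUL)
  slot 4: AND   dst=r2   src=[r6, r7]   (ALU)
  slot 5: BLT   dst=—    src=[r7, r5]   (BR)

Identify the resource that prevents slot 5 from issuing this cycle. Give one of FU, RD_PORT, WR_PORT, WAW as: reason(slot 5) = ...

slot 0 (MEM): ISSUE — free A2,Mu2,Ld0,B1 rp5 wp3
slot 1 (MUL): stall WAW — free A2,Mu2,Ld0,B1 rp5 wp3
slot 2 (ALU): ISSUE — free A1,Mu2,Ld0,B1 rp3 wp2
slot 3 (MUL): ISSUE — free A1,Mu1,Ld0,B1 rp2 wp1
slot 4 (ALU): ISSUE — free A0,Mu1,Ld0,B1 rp0 wp0
slot 5 (BR): stall RD_PORT — free A0,Mu1,Ld0,B1 rp0 wp0

reason(slot 5) = RD_PORT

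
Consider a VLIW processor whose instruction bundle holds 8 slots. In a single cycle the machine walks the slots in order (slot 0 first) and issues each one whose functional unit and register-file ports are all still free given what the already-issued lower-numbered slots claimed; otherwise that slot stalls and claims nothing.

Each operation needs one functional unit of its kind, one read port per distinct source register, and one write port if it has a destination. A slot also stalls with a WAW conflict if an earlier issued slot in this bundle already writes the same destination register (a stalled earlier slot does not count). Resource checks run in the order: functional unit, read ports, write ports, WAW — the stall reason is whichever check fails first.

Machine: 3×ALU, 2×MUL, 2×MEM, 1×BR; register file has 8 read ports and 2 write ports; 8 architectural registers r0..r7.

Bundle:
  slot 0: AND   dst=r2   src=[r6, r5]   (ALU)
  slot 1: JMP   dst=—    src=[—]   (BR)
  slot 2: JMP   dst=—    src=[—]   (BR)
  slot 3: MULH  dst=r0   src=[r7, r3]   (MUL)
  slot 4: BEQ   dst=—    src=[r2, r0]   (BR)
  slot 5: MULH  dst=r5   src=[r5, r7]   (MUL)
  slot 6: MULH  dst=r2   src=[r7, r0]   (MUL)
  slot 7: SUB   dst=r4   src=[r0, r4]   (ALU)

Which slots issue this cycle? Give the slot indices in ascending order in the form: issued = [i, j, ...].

issued = [0, 1, 3]

[0] ALU needs rd=2 wr=1: ok; after: ALU=2 MUL=2 MEM=2 BR=1, R=6, W=1
[1] BR needs rd=0 wr=0: ok; after: ALU=2 MUL=2 MEM=2 BR=0, R=6, W=1
[2] BR needs rd=0 wr=0: FU; after: ALU=2 MUL=2 MEM=2 BR=0, R=6, W=1
[3] MUL needs rd=2 wr=1: ok; after: ALU=2 MUL=1 MEM=2 BR=0, R=4, W=0
[4] BR needs rd=2 wr=0: FU; after: ALU=2 MUL=1 MEM=2 BR=0, R=4, W=0
[5] MUL needs rd=2 wr=1: WR_PORT; after: ALU=2 MUL=1 MEM=2 BR=0, R=4, W=0
[6] MUL needs rd=2 wr=1: WR_PORT; after: ALU=2 MUL=1 MEM=2 BR=0, R=4, W=0
[7] ALU needs rd=2 wr=1: WR_PORT; after: ALU=2 MUL=1 MEM=2 BR=0, R=4, W=0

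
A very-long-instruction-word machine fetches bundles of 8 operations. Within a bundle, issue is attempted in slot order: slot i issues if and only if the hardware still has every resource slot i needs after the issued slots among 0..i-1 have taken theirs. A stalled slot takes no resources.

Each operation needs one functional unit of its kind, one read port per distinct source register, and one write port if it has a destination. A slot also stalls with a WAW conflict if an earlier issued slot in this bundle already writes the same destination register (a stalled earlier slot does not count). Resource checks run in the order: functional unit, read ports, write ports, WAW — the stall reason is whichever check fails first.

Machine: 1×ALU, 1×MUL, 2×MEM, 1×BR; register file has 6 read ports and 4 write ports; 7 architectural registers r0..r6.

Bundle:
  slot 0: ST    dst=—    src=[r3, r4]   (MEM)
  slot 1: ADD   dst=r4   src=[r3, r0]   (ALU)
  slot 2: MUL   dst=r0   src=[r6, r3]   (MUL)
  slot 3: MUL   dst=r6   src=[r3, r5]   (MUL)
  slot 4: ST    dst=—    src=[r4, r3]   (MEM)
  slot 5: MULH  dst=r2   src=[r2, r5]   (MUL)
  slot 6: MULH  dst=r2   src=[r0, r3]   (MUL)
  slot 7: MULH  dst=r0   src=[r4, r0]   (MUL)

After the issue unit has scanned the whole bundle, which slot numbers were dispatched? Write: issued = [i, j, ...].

#0 MEM src=r3,r4 dispatched  <A:1 Mu:1 Ld:1 B:1 rd:4 wr:4>
#1 ALU src=r3,r0 dispatched  <A:0 Mu:1 Ld:1 B:1 rd:2 wr:3>
#2 MUL src=r6,r3 dispatched  <A:0 Mu:0 Ld:1 B:1 rd:0 wr:2>
#3 MUL src=r3,r5 held:FU  <A:0 Mu:0 Ld:1 B:1 rd:0 wr:2>
#4 MEM src=r4,r3 held:RD_PORT  <A:0 Mu:0 Ld:1 B:1 rd:0 wr:2>
#5 MUL src=r2,r5 held:FU  <A:0 Mu:0 Ld:1 B:1 rd:0 wr:2>
#6 MUL src=r0,r3 held:FU  <A:0 Mu:0 Ld:1 B:1 rd:0 wr:2>
#7 MUL src=r4,r0 held:FU  <A:0 Mu:0 Ld:1 B:1 rd:0 wr:2>

issued = [0, 1, 2]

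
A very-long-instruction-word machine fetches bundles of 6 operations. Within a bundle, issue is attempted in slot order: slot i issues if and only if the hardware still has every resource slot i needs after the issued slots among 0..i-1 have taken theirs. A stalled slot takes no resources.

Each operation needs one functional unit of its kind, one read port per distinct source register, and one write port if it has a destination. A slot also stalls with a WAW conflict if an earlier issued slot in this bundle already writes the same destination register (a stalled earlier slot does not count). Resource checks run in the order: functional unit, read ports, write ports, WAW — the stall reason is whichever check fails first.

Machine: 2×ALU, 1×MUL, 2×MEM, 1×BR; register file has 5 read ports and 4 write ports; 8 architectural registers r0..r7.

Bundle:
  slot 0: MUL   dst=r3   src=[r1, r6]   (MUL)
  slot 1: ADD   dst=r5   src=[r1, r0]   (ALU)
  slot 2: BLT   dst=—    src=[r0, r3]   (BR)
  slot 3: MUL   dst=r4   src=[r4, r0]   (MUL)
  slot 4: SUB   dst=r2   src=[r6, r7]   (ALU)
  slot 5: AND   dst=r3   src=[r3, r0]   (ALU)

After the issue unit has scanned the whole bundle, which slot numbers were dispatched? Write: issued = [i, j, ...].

(0) want 1×MUL +2rd +1wr — yes → AL2|MU0|ME2|BR1|rd3|wr3
(1) want 1×ALU +2rd +1wr — yes → AL1|MU0|ME2|BR1|rd1|wr2
(2) want 1×BR +2rd +0wr — RD_PORT → AL1|MU0|ME2|BR1|rd1|wr2
(3) want 1×MUL +2rd +1wr — FU → AL1|MU0|ME2|BR1|rd1|wr2
(4) want 1×ALU +2rd +1wr — RD_PORT → AL1|MU0|ME2|BR1|rd1|wr2
(5) want 1×ALU +2rd +1wr — RD_PORT → AL1|MU0|ME2|BR1|rd1|wr2

issued = [0, 1]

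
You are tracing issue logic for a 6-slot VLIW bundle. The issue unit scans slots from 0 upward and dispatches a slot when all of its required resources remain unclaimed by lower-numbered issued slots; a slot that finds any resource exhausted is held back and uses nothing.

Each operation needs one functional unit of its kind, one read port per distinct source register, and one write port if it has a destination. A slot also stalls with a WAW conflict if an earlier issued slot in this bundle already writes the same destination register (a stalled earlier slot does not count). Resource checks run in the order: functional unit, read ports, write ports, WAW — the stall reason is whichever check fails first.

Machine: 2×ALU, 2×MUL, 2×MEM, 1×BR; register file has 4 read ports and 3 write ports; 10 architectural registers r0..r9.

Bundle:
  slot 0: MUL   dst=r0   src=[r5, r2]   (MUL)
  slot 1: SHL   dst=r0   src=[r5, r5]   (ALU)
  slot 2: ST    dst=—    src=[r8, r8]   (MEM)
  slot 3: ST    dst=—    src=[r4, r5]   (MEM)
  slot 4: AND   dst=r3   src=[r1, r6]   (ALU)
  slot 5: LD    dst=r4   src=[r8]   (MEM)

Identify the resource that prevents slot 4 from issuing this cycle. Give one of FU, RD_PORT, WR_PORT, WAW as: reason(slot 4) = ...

  0. MUL→r0 ⇒ go  {2A/1Mu/2Ld/1B | 2r 2w}
  1. ALU→r0 ⇒ no(WAW)  {2A/1Mu/2Ld/1B | 2r 2w}
  2. MEM ⇒ go  {2A/1Mu/1Ld/1B | 1r 2w}
  3. MEM ⇒ no(RD_PORT)  {2A/1Mu/1Ld/1B | 1r 2w}
  4. ALU→r3 ⇒ no(RD_PORT)  {2A/1Mu/1Ld/1B | 1r 2w}
  5. MEM→r4 ⇒ go  {2A/1Mu/0Ld/1B | 0r 1w}

reason(slot 4) = RD_PORT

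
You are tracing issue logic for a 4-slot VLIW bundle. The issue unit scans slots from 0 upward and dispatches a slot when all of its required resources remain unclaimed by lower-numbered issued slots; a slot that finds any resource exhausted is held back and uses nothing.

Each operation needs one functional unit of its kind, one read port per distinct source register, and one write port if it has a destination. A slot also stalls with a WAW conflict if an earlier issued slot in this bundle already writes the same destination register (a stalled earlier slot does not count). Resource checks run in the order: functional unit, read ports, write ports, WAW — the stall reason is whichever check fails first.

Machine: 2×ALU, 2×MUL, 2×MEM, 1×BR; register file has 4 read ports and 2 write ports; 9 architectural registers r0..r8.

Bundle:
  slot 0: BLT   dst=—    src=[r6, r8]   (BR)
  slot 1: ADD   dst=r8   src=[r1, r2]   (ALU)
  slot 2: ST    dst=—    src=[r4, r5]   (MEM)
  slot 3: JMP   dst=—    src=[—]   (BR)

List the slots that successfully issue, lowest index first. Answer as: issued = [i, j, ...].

#0 BR src=r6,r8 dispatched  <A:2 Mu:2 Ld:2 B:0 rd:2 wr:2>
#1 ALU src=r1,r2 dispatched  <A:1 Mu:2 Ld:2 B:0 rd:0 wr:1>
#2 MEM src=r4,r5 held:RD_PORT  <A:1 Mu:2 Ld:2 B:0 rd:0 wr:1>
#3 BR src=- held:FU  <A:1 Mu:2 Ld:2 B:0 rd:0 wr:1>

issued = [0, 1]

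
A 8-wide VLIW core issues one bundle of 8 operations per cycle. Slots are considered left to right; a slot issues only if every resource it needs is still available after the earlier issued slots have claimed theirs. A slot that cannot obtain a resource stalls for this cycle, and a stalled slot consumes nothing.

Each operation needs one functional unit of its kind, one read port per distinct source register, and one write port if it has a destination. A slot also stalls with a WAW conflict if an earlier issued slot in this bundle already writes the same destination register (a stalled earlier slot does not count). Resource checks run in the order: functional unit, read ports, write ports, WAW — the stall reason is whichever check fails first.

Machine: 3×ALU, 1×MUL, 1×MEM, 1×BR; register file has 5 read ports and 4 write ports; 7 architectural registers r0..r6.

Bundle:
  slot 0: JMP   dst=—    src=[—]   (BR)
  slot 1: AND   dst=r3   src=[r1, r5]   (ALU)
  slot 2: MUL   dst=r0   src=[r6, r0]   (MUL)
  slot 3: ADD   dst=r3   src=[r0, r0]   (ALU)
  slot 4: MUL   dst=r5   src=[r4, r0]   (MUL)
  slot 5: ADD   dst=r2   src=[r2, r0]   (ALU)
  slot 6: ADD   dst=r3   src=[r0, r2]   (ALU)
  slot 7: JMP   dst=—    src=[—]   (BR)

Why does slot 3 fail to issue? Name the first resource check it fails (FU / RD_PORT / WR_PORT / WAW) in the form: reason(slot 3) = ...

(0) want 1×BR +0rd +0wr — yes → AL3|MU1|ME1|BR0|rd5|wr4
(1) want 1×ALU +2rd +1wr — yes → AL2|MU1|ME1|BR0|rd3|wr3
(2) want 1×MUL +2rd +1wr — yes → AL2|MU0|ME1|BR0|rd1|wr2
(3) want 1×ALU +1rd +1wr — WAW → AL2|MU0|ME1|BR0|rd1|wr2
(4) want 1×MUL +2rd +1wr — FU → AL2|MU0|ME1|BR0|rd1|wr2
(5) want 1×ALU +2rd +1wr — RD_PORT → AL2|MU0|ME1|BR0|rd1|wr2
(6) want 1×ALU +2rd +1wr — RD_PORT → AL2|MU0|ME1|BR0|rd1|wr2
(7) want 1×BR +0rd +0wr — FU → AL2|MU0|ME1|BR0|rd1|wr2

reason(slot 3) = WAW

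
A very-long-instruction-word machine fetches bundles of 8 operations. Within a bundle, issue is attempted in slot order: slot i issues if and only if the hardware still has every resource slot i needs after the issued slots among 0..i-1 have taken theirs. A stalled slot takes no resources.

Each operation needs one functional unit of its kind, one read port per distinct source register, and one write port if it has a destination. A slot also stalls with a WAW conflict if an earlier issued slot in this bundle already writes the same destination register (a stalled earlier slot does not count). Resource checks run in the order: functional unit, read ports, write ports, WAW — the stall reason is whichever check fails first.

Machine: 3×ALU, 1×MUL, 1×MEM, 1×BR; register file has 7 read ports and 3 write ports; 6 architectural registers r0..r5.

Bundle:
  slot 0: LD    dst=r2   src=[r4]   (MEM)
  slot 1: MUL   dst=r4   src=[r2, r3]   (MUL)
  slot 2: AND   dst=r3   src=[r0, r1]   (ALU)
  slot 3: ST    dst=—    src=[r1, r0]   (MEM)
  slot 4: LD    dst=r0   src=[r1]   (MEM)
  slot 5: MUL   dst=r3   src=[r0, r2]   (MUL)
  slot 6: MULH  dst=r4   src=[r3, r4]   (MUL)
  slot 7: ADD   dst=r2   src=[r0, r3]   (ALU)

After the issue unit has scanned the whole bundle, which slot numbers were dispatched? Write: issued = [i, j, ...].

slot 0 (MEM): ISSUE — free A3,Mu1,Ld0,B1 rp6 wp2
slot 1 (MUL): ISSUE — free A3,Mu0,Ld0,B1 rp4 wp1
slot 2 (ALU): ISSUE — free A2,Mu0,Ld0,B1 rp2 wp0
slot 3 (MEM): stall FU — free A2,Mu0,Ld0,B1 rp2 wp0
slot 4 (MEM): stall FU — free A2,Mu0,Ld0,B1 rp2 wp0
slot 5 (MUL): stall FU — free A2,Mu0,Ld0,B1 rp2 wp0
slot 6 (MUL): stall FU — free A2,Mu0,Ld0,B1 rp2 wp0
slot 7 (ALU): stall WR_PORT — free A2,Mu0,Ld0,B1 rp2 wp0

issued = [0, 1, 2]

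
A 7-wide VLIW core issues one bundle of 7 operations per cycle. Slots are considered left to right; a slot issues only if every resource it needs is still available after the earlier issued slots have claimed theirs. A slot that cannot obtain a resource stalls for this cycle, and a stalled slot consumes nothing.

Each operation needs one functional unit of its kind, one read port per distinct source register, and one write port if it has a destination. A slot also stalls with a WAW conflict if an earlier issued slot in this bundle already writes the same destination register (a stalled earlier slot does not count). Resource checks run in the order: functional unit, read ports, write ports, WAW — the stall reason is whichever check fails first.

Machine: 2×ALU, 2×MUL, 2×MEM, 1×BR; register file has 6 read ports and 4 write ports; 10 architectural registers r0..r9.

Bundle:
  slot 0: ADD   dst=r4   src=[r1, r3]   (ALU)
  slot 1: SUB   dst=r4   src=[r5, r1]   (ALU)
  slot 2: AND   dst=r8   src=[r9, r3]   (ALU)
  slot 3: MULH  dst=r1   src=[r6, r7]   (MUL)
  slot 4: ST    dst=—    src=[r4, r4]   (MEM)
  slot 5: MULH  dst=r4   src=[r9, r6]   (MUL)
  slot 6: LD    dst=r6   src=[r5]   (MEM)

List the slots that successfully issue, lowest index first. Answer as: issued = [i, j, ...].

issued = [0, 2, 3]

#0 ALU src=r1,r3 dispatched  <A:1 Mu:2 Ld:2 B:1 rd:4 wr:3>
#1 ALU src=r5,r1 held:WAW  <A:1 Mu:2 Ld:2 B:1 rd:4 wr:3>
#2 ALU src=r9,r3 dispatched  <A:0 Mu:2 Ld:2 B:1 rd:2 wr:2>
#3 MUL src=r6,r7 dispatched  <A:0 Mu:1 Ld:2 B:1 rd:0 wr:1>
#4 MEM src=r4,r4 held:RD_PORT  <A:0 Mu:1 Ld:2 B:1 rd:0 wr:1>
#5 MUL src=r9,r6 held:RD_PORT  <A:0 Mu:1 Ld:2 B:1 rd:0 wr:1>
#6 MEM src=r5 held:RD_PORT  <A:0 Mu:1 Ld:2 B:1 rd:0 wr:1>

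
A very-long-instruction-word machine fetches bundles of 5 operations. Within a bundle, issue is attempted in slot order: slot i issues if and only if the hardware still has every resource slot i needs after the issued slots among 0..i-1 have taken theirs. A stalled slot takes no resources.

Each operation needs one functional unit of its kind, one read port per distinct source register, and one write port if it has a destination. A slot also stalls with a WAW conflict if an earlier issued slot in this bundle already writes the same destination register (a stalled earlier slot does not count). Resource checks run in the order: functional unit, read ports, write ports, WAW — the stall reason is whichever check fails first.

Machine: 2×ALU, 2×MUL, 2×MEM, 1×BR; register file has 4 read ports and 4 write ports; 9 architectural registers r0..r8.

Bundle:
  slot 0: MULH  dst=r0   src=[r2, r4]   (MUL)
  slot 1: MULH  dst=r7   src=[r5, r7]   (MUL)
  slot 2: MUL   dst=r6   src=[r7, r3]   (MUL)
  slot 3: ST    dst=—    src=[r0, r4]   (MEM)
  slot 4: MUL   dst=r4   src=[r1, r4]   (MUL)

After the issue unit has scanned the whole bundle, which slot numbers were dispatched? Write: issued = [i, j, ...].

issued = [0, 1]

(0) want 1×MUL +2rd +1wr — yes → AL2|MU1|ME2|BR1|rd2|wr3
(1) want 1×MUL +2rd +1wr — yes → AL2|MU0|ME2|BR1|rd0|wr2
(2) want 1×MUL +2rd +1wr — FU → AL2|MU0|ME2|BR1|rd0|wr2
(3) want 1×MEM +2rd +0wr — RD_PORT → AL2|MU0|ME2|BR1|rd0|wr2
(4) want 1×MUL +2rd +1wr — FU → AL2|MU0|ME2|BR1|rd0|wr2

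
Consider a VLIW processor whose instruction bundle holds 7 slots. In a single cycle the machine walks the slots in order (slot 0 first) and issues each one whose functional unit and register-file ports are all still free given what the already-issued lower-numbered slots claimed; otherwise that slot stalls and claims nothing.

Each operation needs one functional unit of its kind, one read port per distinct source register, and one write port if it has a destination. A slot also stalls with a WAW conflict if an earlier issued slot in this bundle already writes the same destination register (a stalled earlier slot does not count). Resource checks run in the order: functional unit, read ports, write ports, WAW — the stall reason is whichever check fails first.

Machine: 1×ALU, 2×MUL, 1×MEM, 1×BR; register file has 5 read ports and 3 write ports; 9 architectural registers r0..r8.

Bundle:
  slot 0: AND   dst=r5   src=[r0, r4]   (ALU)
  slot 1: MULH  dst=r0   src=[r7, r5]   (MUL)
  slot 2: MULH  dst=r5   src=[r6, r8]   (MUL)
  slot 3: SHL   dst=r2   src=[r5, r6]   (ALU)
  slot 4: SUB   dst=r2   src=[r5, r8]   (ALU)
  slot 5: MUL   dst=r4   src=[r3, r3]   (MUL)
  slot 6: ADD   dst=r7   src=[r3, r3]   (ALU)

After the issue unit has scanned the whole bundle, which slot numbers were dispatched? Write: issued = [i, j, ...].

  0. ALU→r5 ⇒ go  {0A/2Mu/1Ld/1B | 3r 2w}
  1. MUL→r0 ⇒ go  {0A/1Mu/1Ld/1B | 1r 1w}
  2. MUL→r5 ⇒ no(RD_PORT)  {0A/1Mu/1Ld/1B | 1r 1w}
  3. ALU→r2 ⇒ no(FU)  {0A/1Mu/1Ld/1B | 1r 1w}
  4. ALU→r2 ⇒ no(FU)  {0A/1Mu/1Ld/1B | 1r 1w}
  5. MUL→r4 ⇒ go  {0A/0Mu/1Ld/1B | 0r 0w}
  6. ALU→r7 ⇒ no(FU)  {0A/0Mu/1Ld/1B | 0r 0w}

issued = [0, 1, 5]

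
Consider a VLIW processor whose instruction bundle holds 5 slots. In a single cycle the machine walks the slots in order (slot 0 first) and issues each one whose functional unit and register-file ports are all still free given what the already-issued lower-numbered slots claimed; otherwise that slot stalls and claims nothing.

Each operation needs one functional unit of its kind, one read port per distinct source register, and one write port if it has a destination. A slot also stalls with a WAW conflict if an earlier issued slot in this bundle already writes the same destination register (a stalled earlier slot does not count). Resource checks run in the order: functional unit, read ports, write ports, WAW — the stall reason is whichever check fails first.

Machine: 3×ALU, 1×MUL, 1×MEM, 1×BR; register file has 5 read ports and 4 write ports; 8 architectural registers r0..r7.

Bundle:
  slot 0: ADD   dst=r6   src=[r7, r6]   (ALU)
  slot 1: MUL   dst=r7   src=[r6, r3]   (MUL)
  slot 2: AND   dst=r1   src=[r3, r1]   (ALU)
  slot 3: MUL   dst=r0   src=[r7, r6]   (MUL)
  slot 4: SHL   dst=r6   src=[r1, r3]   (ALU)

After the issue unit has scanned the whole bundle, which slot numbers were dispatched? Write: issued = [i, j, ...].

issued = [0, 1]

#0 ALU src=r7,r6 dispatched  <A:2 Mu:1 Ld:1 B:1 rd:3 wr:3>
#1 MUL src=r6,r3 dispatched  <A:2 Mu:0 Ld:1 B:1 rd:1 wr:2>
#2 ALU src=r3,r1 held:RD_PORT  <A:2 Mu:0 Ld:1 B:1 rd:1 wr:2>
#3 MUL src=r7,r6 held:FU  <A:2 Mu:0 Ld:1 B:1 rd:1 wr:2>
#4 ALU src=r1,r3 held:RD_PORT  <A:2 Mu:0 Ld:1 B:1 rd:1 wr:2>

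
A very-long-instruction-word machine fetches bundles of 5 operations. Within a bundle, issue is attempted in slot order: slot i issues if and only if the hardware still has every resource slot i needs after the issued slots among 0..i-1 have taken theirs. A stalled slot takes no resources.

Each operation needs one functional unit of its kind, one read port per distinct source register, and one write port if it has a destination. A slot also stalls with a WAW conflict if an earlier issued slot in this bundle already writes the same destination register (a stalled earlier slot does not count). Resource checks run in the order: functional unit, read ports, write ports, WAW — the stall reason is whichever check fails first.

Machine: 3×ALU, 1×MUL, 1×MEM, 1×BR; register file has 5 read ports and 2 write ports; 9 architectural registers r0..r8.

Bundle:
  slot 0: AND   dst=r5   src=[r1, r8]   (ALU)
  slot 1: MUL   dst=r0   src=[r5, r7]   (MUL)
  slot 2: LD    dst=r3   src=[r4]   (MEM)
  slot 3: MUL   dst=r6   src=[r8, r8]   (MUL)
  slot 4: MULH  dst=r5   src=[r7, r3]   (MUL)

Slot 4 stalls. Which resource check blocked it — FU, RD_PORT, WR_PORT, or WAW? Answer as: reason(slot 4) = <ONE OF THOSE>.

reason(slot 4) = FU

(0) want 1×ALU +2rd +1wr — yes → AL2|MU1|ME1|BR1|rd3|wr1
(1) want 1×MUL +2rd +1wr — yes → AL2|MU0|ME1|BR1|rd1|wr0
(2) want 1×MEM +1rd +1wr — WR_PORT → AL2|MU0|ME1|BR1|rd1|wr0
(3) want 1×MUL +1rd +1wr — FU → AL2|MU0|ME1|BR1|rd1|wr0
(4) want 1×MUL +2rd +1wr — FU → AL2|MU0|ME1|BR1|rd1|wr0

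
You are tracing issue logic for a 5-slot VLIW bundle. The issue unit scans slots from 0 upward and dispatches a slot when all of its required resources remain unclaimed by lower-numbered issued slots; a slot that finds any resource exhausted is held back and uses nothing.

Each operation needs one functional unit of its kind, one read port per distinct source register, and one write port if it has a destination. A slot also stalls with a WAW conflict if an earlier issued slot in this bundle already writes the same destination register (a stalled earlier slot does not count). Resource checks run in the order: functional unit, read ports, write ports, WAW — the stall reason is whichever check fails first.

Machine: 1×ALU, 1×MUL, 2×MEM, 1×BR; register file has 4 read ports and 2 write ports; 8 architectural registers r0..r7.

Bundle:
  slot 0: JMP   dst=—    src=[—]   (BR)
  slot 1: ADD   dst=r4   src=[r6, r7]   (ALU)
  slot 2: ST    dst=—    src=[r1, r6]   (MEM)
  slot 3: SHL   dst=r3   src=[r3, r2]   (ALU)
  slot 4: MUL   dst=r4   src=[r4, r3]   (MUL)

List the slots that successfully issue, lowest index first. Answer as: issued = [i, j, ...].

issued = [0, 1, 2]

  0. BR ⇒ go  {1A/1Mu/2Ld/0B | 4r 2w}
  1. ALU→r4 ⇒ go  {0A/1Mu/2Ld/0B | 2r 1w}
  2. MEM ⇒ go  {0A/1Mu/1Ld/0B | 0r 1w}
  3. ALU→r3 ⇒ no(FU)  {0A/1Mu/1Ld/0B | 0r 1w}
  4. MUL→r4 ⇒ no(RD_PORT)  {0A/1Mu/1Ld/0B | 0r 1w}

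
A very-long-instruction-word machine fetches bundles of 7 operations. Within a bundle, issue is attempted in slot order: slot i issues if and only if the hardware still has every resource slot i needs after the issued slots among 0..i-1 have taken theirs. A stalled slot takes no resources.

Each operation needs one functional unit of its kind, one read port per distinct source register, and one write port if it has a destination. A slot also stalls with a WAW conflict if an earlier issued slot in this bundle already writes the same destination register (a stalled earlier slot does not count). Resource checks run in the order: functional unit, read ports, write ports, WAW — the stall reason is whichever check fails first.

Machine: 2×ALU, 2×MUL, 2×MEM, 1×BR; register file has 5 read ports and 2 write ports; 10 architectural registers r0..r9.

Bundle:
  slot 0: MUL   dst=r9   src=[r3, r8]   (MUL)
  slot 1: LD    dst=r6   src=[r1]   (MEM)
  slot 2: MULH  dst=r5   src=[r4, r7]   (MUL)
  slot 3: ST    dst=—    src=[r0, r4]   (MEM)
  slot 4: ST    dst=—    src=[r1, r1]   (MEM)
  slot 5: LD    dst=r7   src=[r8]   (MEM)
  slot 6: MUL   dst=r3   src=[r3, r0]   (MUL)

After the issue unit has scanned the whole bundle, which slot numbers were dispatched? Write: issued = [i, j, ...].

issued = [0, 1, 3]

slot 0 (MUL): ISSUE — free A2,Mu1,Ld2,B1 rp3 wp1
slot 1 (MEM): ISSUE — free A2,Mu1,Ld1,B1 rp2 wp0
slot 2 (MUL): stall WR_PORT — free A2,Mu1,Ld1,B1 rp2 wp0
slot 3 (MEM): ISSUE — free A2,Mu1,Ld0,B1 rp0 wp0
slot 4 (MEM): stall FU — free A2,Mu1,Ld0,B1 rp0 wp0
slot 5 (MEM): stall FU — free A2,Mu1,Ld0,B1 rp0 wp0
slot 6 (MUL): stall RD_PORT — free A2,Mu1,Ld0,B1 rp0 wp0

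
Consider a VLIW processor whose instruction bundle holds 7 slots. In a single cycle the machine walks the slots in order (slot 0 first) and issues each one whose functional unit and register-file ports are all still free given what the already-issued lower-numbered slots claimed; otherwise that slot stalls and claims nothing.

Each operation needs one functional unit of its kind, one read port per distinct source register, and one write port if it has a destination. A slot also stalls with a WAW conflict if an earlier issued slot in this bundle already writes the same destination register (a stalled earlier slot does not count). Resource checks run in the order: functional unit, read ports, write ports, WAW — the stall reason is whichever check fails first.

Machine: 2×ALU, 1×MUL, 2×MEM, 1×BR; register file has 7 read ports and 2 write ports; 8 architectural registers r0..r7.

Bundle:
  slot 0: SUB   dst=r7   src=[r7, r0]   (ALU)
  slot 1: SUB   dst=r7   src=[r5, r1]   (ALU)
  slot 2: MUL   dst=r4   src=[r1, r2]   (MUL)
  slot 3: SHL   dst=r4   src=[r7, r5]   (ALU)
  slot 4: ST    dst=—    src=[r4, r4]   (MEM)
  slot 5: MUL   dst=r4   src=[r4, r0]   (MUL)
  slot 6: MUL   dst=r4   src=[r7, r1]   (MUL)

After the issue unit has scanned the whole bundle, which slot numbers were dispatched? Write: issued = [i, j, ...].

#0 ALU src=r7,r0 dispatched  <A:1 Mu:1 Ld:2 B:1 rd:5 wr:1>
#1 ALU src=r5,r1 held:WAW  <A:1 Mu:1 Ld:2 B:1 rd:5 wr:1>
#2 MUL src=r1,r2 dispatched  <A:1 Mu:0 Ld:2 B:1 rd:3 wr:0>
#3 ALU src=r7,r5 held:WR_PORT  <A:1 Mu:0 Ld:2 B:1 rd:3 wr:0>
#4 MEM src=r4,r4 dispatched  <A:1 Mu:0 Ld:1 B:1 rd:2 wr:0>
#5 MUL src=r4,r0 held:FU  <A:1 Mu:0 Ld:1 B:1 rd:2 wr:0>
#6 MUL src=r7,r1 held:FU  <A:1 Mu:0 Ld:1 B:1 rd:2 wr:0>

issued = [0, 2, 4]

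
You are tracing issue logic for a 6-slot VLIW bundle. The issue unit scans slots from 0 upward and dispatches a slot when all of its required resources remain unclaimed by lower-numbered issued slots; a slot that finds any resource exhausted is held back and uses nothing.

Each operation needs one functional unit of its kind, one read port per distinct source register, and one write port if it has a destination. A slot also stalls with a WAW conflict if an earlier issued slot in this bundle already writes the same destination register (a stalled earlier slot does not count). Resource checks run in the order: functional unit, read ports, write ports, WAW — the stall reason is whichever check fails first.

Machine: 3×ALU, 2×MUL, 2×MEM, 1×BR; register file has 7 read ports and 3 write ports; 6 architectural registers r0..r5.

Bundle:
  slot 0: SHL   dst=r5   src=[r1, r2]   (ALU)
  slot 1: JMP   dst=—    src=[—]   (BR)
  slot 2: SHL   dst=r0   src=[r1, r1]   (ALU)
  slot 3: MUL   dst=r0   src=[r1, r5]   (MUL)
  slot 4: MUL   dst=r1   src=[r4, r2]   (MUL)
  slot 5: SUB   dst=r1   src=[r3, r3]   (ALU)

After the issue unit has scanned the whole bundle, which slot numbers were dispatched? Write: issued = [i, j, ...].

#0 ALU src=r1,r2 dispatched  <A:2 Mu:2 Ld:2 B:1 rd:5 wr:2>
#1 BR src=- dispatched  <A:2 Mu:2 Ld:2 B:0 rd:5 wr:2>
#2 ALU src=r1,r1 dispatched  <A:1 Mu:2 Ld:2 B:0 rd:4 wr:1>
#3 MUL src=r1,r5 held:WAW  <A:1 Mu:2 Ld:2 B:0 rd:4 wr:1>
#4 MUL src=r4,r2 dispatched  <A:1 Mu:1 Ld:2 B:0 rd:2 wr:0>
#5 ALU src=r3,r3 held:WR_PORT  <A:1 Mu:1 Ld:2 B:0 rd:2 wr:0>

issued = [0, 1, 2, 4]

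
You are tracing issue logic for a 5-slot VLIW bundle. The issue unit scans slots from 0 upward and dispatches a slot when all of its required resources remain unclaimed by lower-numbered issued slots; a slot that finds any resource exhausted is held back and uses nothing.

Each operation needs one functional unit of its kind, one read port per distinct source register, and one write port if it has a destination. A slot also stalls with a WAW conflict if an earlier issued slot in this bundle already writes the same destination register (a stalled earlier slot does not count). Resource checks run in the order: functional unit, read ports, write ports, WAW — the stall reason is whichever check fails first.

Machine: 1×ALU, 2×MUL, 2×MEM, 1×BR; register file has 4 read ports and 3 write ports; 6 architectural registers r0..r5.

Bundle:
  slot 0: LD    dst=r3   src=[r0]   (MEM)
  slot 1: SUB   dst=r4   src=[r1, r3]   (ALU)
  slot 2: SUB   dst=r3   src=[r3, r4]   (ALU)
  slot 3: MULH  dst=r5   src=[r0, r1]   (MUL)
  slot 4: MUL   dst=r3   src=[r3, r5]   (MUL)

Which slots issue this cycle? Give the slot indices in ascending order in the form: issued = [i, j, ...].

issued = [0, 1]

#0 MEM src=r0 dispatched  <A:1 Mu:2 Ld:1 B:1 rd:3 wr:2>
#1 ALU src=r1,r3 dispatched  <A:0 Mu:2 Ld:1 B:1 rd:1 wr:1>
#2 ALU src=r3,r4 held:FU  <A:0 Mu:2 Ld:1 B:1 rd:1 wr:1>
#3 MUL src=r0,r1 held:RD_PORT  <A:0 Mu:2 Ld:1 B:1 rd:1 wr:1>
#4 MUL src=r3,r5 held:RD_PORT  <A:0 Mu:2 Ld:1 B:1 rd:1 wr:1>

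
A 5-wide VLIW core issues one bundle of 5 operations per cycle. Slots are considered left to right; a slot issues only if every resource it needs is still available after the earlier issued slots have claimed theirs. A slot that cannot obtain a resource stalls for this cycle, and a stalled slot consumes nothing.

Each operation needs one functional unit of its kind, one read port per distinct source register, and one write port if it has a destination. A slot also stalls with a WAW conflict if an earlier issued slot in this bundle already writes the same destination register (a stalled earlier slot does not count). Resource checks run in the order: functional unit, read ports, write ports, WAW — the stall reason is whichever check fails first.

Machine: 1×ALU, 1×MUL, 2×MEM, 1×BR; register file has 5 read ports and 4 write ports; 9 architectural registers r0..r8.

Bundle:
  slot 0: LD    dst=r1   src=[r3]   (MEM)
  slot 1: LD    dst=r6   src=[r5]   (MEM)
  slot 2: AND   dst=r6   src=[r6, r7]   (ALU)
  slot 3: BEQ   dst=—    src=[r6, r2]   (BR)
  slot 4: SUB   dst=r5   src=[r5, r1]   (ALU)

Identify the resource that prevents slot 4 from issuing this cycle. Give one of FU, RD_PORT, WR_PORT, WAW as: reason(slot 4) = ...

slot 0 (MEM): ISSUE — free A1,Mu1,Ld1,B1 rp4 wp3
slot 1 (MEM): ISSUE — free A1,Mu1,Ld0,B1 rp3 wp2
slot 2 (ALU): stall WAW — free A1,Mu1,Ld0,B1 rp3 wp2
slot 3 (BR): ISSUE — free A1,Mu1,Ld0,B0 rp1 wp2
slot 4 (ALU): stall RD_PORT — free A1,Mu1,Ld0,B0 rp1 wp2

reason(slot 4) = RD_PORT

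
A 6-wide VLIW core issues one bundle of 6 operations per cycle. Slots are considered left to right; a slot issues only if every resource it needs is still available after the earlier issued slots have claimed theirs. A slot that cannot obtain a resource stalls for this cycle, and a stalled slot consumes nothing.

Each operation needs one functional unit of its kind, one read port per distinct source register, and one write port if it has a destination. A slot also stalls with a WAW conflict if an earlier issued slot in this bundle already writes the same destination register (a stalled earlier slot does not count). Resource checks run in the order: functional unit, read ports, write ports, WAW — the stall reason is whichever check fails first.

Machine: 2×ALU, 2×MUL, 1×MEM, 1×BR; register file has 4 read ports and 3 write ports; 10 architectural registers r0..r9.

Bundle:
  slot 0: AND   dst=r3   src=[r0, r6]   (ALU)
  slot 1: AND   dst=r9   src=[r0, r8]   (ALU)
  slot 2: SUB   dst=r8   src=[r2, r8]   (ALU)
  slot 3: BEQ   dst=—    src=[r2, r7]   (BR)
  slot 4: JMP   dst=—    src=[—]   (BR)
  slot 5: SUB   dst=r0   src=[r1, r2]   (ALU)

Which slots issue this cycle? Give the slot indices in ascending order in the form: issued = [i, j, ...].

(0) want 1×ALU +2rd +1wr — yes → AL1|MU2|ME1|BR1|rd2|wr2
(1) want 1×ALU +2rd +1wr — yes → AL0|MU2|ME1|BR1|rd0|wr1
(2) want 1×ALU +2rd +1wr — FU → AL0|MU2|ME1|BR1|rd0|wr1
(3) want 1×BR +2rd +0wr — RD_PORT → AL0|MU2|ME1|BR1|rd0|wr1
(4) want 1×BR +0rd +0wr — yes → AL0|MU2|ME1|BR0|rd0|wr1
(5) want 1×ALU +2rd +1wr — FU → AL0|MU2|ME1|BR0|rd0|wr1

issued = [0, 1, 4]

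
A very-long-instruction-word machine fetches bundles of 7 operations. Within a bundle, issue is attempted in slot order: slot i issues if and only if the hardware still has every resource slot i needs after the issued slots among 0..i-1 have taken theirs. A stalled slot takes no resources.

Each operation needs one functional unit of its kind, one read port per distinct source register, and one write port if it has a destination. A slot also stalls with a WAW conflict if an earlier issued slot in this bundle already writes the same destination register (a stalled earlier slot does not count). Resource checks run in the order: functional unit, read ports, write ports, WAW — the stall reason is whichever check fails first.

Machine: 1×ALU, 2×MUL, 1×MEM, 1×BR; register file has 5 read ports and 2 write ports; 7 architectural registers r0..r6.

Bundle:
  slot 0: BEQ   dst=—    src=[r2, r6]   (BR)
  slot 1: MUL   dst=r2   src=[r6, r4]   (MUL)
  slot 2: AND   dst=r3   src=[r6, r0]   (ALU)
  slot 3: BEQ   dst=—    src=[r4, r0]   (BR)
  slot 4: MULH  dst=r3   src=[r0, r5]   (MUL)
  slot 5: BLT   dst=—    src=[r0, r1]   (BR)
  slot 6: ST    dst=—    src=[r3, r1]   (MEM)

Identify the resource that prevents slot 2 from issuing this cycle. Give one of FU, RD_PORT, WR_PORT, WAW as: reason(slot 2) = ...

[0] BR needs rd=2 wr=0: ok; after: ALU=1 MUL=2 MEM=1 BR=0, R=3, W=2
[1] MUL needs rd=2 wr=1: ok; after: ALU=1 MUL=1 MEM=1 BR=0, R=1, W=1
[2] ALU needs rd=2 wr=1: RD_PORT; after: ALU=1 MUL=1 MEM=1 BR=0, R=1, W=1
[3] BR needs rd=2 wr=0: FU; after: ALU=1 MUL=1 MEM=1 BR=0, R=1, W=1
[4] MUL needs rd=2 wr=1: RD_PORT; after: ALU=1 MUL=1 MEM=1 BR=0, R=1, W=1
[5] BR needs rd=2 wr=0: FU; after: ALU=1 MUL=1 MEM=1 BR=0, R=1, W=1
[6] MEM needs rd=2 wr=0: RD_PORT; after: ALU=1 MUL=1 MEM=1 BR=0, R=1, W=1

reason(slot 2) = RD_PORT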